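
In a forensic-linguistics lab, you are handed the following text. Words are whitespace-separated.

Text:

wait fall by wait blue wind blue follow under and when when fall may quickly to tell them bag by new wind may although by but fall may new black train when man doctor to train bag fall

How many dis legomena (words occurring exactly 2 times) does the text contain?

Frequencies: fall:4, by:3, when:3, may:3, wait:2, blue:2, wind:2, to:2, bag:2, new:2, train:2, follow:1, under:1, and:1, quickly:1, tell:1, them:1, although:1, but:1, black:1, … (2 more, each freq 1)
Words with frequency 2: bag, blue, new, to, train, wait, wind

7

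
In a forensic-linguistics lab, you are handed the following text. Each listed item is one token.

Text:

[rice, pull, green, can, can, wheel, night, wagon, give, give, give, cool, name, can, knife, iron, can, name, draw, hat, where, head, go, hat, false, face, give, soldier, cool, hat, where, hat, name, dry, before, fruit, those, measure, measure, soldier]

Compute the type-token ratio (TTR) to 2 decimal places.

0.63

N = 40 tokens, V = 25 types.
TTR = V / N = 25 / 40 = 0.63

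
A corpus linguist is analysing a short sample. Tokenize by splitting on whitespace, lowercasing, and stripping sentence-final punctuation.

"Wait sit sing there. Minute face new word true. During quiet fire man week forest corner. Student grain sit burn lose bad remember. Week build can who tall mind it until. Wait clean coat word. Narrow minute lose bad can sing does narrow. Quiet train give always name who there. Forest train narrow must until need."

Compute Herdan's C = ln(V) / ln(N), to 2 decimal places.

0.91

N = 56, V = 39.
ln(V) = 3.663562, ln(N) = 4.025352
C = 3.663562 / 4.025352 = 0.91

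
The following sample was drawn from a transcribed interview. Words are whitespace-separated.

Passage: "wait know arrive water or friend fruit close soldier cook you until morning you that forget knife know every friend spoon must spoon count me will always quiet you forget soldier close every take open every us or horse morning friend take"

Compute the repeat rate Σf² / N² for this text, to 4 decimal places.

Frequencies: friend:3, you:3, every:3, know:2, or:2, close:2, soldier:2, morning:2, forget:2, spoon:2, take:2, wait:1, arrive:1, water:1, fruit:1, cook:1, until:1, that:1, knife:1, must:1, … (8 more, each freq 1)
Σf² = 76; N² = 1764
Repeat rate = 76 / 1764 = 0.0431

0.0431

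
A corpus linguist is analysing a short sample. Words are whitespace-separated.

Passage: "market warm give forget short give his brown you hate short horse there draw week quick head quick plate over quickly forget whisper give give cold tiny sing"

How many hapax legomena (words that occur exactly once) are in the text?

Frequencies: give:4, forget:2, short:2, quick:2, market:1, warm:1, his:1, brown:1, you:1, hate:1, horse:1, there:1, draw:1, week:1, head:1, plate:1, over:1, quickly:1, whisper:1, cold:1, … (2 more, each freq 1)
Hapax (freq=1): brown, cold, draw, hate, head, his, horse, market, over, plate, quickly, sing, there, tiny, warm, week, whisper, you

18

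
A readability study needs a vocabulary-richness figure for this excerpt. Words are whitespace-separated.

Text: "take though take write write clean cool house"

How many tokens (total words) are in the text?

Tokens: take, though, take, write, write, clean, cool, house
N = 8

8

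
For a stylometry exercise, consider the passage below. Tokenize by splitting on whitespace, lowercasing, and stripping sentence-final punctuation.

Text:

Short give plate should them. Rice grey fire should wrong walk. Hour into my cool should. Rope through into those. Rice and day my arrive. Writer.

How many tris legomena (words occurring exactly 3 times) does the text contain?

1

Frequencies: should:3, rice:2, into:2, my:2, short:1, give:1, plate:1, them:1, grey:1, fire:1, wrong:1, walk:1, hour:1, cool:1, rope:1, through:1, those:1, and:1, day:1, arrive:1, … (1 more, each freq 1)
Words with frequency 3: should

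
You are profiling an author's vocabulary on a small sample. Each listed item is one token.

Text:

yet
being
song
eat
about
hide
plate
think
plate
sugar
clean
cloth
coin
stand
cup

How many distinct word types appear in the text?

Distinct types: {about, being, clean, cloth, coin, cup, eat, hide, plate, song, stand, sugar, think, yet}
V = 14

14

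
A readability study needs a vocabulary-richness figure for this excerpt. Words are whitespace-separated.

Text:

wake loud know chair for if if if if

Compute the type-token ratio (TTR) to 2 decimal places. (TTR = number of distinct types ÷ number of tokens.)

0.67

N = 9 tokens, V = 6 types.
TTR = V / N = 6 / 9 = 0.67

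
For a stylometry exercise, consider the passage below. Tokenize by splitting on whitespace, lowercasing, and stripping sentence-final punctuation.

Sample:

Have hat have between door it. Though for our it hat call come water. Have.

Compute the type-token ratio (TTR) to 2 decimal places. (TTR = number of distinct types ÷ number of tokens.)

0.73

N = 15 tokens, V = 11 types.
TTR = V / N = 11 / 15 = 0.73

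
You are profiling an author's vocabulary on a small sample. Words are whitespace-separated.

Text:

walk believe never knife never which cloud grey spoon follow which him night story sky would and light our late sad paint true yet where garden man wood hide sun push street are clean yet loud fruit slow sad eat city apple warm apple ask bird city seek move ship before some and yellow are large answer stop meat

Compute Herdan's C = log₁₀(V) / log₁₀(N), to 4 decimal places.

0.9643

N = 59, V = 51.
log₁₀(V) = 1.707570, log₁₀(N) = 1.770852
C = 1.707570 / 1.770852 = 0.9643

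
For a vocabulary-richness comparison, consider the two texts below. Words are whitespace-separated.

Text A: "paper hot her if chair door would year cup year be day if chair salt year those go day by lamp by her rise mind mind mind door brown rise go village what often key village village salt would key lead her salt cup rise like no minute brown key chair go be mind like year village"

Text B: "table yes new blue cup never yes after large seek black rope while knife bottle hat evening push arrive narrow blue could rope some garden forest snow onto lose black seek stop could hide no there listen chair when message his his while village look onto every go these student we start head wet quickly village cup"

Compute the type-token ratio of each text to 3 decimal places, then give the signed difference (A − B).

TTR(A) = 27/57 = 0.474
TTR(B) = 46/57 = 0.807
Difference = 0.474 − 0.807 = -0.333

-0.333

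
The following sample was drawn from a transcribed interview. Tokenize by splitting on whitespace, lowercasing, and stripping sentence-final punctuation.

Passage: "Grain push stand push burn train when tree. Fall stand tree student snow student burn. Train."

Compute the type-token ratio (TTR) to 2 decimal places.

0.63

N = 16 tokens, V = 10 types.
TTR = V / N = 10 / 16 = 0.63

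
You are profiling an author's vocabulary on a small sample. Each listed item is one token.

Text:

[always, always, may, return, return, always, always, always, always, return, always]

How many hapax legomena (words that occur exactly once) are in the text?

1

Frequencies: always:7, return:3, may:1
Hapax (freq=1): may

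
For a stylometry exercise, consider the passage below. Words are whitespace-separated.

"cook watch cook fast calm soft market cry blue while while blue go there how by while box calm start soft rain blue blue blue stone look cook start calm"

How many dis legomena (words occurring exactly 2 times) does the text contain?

Frequencies: blue:5, cook:3, calm:3, while:3, soft:2, start:2, watch:1, fast:1, market:1, cry:1, go:1, there:1, how:1, by:1, box:1, rain:1, stone:1, look:1
Words with frequency 2: soft, start

2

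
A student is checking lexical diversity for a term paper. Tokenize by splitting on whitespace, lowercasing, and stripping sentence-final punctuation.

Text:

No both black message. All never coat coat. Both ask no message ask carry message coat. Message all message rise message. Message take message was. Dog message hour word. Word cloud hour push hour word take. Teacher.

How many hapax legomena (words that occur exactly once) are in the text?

Frequencies: message:9, coat:3, hour:3, word:3, no:2, both:2, all:2, ask:2, take:2, black:1, never:1, carry:1, rise:1, was:1, dog:1, cloud:1, push:1, teacher:1
Hapax (freq=1): black, carry, cloud, dog, never, push, rise, teacher, was

9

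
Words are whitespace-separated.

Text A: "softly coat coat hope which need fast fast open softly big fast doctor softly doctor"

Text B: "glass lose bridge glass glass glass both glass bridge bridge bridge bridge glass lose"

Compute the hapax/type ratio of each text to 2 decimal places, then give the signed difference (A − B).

0.31

A: hapax=5, V=9, ratio=0.56
B: hapax=1, V=4, ratio=0.25
Difference = 0.56 − 0.25 = 0.31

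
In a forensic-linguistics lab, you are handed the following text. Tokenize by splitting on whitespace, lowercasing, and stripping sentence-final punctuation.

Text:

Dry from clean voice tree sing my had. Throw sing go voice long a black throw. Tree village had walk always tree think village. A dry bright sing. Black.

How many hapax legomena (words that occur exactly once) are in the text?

9

Frequencies: tree:3, sing:3, dry:2, voice:2, had:2, throw:2, a:2, black:2, village:2, from:1, clean:1, my:1, go:1, long:1, walk:1, always:1, think:1, bright:1
Hapax (freq=1): always, bright, clean, from, go, long, my, think, walk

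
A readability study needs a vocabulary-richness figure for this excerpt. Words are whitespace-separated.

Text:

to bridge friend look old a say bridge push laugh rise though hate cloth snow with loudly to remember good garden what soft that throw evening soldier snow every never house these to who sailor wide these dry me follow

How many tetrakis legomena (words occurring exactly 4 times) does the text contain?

Frequencies: to:3, bridge:2, snow:2, these:2, friend:1, look:1, old:1, a:1, say:1, push:1, laugh:1, rise:1, though:1, hate:1, cloth:1, with:1, loudly:1, remember:1, good:1, garden:1, … (15 more, each freq 1)
Words with frequency 4: (none)

0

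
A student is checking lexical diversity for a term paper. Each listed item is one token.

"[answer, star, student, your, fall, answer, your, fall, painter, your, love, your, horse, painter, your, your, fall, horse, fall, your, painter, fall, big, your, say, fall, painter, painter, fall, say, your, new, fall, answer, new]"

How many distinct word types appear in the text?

Distinct types: {answer, big, fall, horse, love, new, painter, say, star, student, your}
V = 11

11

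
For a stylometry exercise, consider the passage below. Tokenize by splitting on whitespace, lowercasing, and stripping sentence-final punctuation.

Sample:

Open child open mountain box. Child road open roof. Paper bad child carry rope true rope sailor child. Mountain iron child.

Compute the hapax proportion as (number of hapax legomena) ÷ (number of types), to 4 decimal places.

0.6923

Frequencies: child:5, open:3, mountain:2, rope:2, box:1, road:1, roof:1, paper:1, bad:1, carry:1, true:1, sailor:1, iron:1
Hapax count = 9; type count = 13.
Ratio = 9 / 13 = 0.6923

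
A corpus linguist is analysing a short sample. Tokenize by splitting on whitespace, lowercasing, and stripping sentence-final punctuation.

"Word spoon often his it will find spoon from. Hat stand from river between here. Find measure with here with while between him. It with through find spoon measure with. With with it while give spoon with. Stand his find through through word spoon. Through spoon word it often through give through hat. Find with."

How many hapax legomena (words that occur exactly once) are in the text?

3

Frequencies: with:8, spoon:6, through:6, find:5, it:4, word:3, often:2, his:2, from:2, hat:2, stand:2, between:2, here:2, measure:2, while:2, give:2, will:1, river:1, him:1
Hapax (freq=1): him, river, will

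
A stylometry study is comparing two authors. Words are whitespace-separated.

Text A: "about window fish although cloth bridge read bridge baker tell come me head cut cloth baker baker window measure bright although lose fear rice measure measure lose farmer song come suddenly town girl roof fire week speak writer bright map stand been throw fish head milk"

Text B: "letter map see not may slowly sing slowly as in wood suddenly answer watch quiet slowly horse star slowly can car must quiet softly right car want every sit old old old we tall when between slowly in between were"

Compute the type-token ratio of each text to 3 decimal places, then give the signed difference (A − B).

TTR(A) = 33/46 = 0.717
TTR(B) = 30/40 = 0.750
Difference = 0.717 − 0.750 = -0.033

-0.033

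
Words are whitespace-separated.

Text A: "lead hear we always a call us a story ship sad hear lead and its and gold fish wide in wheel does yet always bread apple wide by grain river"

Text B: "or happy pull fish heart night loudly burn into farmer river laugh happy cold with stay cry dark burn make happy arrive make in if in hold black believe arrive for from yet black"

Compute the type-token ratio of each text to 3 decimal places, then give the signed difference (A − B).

TTR(A) = 24/30 = 0.800
TTR(B) = 27/34 = 0.794
Difference = 0.800 − 0.794 = 0.006

0.006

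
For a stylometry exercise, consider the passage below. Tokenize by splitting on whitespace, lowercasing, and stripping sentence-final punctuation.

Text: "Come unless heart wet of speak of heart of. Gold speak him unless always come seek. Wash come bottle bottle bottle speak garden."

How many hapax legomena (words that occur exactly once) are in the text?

Frequencies: come:3, of:3, speak:3, bottle:3, unless:2, heart:2, wet:1, gold:1, him:1, always:1, seek:1, wash:1, garden:1
Hapax (freq=1): always, garden, gold, him, seek, wash, wet

7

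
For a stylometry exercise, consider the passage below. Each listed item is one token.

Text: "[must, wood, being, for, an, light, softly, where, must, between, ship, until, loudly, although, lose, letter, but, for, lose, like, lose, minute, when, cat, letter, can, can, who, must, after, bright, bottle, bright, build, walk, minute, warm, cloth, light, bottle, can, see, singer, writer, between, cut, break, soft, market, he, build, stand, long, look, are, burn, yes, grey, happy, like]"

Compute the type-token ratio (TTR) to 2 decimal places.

N = 60 tokens, V = 45 types.
TTR = V / N = 45 / 60 = 0.75

0.75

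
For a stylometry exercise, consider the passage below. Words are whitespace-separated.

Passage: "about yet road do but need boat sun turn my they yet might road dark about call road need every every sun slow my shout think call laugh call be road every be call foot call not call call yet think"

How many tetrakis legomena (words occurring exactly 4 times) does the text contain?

Frequencies: call:7, road:4, yet:3, every:3, about:2, need:2, sun:2, my:2, think:2, be:2, do:1, but:1, boat:1, turn:1, they:1, might:1, dark:1, slow:1, shout:1, laugh:1, … (2 more, each freq 1)
Words with frequency 4: road

1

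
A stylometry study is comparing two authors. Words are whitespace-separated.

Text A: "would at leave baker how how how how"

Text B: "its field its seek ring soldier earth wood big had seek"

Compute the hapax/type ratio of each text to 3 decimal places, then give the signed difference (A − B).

0.022

A: hapax=4, V=5, ratio=0.800
B: hapax=7, V=9, ratio=0.778
Difference = 0.800 − 0.778 = 0.022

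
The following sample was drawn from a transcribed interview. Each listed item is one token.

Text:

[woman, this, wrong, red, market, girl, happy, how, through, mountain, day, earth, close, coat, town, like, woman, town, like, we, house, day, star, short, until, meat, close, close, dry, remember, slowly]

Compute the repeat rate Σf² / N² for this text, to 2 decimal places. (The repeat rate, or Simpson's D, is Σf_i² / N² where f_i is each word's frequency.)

0.05

Frequencies: close:3, woman:2, day:2, town:2, like:2, this:1, wrong:1, red:1, market:1, girl:1, happy:1, how:1, through:1, mountain:1, earth:1, coat:1, we:1, house:1, star:1, short:1, … (5 more, each freq 1)
Σf² = 45; N² = 961
Repeat rate = 45 / 961 = 0.05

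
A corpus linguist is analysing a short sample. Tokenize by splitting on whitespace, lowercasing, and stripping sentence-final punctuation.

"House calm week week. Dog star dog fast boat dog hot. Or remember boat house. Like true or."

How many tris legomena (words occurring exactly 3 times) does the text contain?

1

Frequencies: dog:3, house:2, week:2, boat:2, or:2, calm:1, star:1, fast:1, hot:1, remember:1, like:1, true:1
Words with frequency 3: dog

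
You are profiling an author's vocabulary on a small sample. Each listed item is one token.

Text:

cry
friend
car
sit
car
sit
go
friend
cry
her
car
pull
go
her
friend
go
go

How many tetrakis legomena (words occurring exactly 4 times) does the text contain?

1

Frequencies: go:4, friend:3, car:3, cry:2, sit:2, her:2, pull:1
Words with frequency 4: go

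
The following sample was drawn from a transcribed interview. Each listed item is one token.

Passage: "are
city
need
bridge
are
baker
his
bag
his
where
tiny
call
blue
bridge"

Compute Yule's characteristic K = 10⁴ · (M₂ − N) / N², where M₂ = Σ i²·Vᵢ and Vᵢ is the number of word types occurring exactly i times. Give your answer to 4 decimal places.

306.1224

Frequencies: are:2, bridge:2, his:2, city:1, need:1, baker:1, bag:1, where:1, tiny:1, call:1, blue:1
N = 14. Frequency spectrum: V_1=8, V_2=3
M₂ = 1²·8 + 2²·3 = 20
K = 10000 × (20 − 14) / 14² = 306.1224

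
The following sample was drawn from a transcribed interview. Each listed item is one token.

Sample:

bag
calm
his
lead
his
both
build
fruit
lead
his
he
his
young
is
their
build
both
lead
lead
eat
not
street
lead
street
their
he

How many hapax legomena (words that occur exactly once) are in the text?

Frequencies: lead:5, his:4, both:2, build:2, he:2, their:2, street:2, bag:1, calm:1, fruit:1, young:1, is:1, eat:1, not:1
Hapax (freq=1): bag, calm, eat, fruit, is, not, young

7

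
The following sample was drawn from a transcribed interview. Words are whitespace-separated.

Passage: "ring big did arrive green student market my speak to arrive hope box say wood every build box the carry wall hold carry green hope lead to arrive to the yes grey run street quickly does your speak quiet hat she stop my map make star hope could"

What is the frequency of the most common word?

3

Frequencies: arrive:3, to:3, hope:3, green:2, my:2, speak:2, box:2, the:2, carry:2, ring:1, big:1, did:1, student:1, market:1, say:1, wood:1, every:1, build:1, wall:1, hold:1, … (16 more, each freq 1)
Most common: 'arrive' with frequency 3.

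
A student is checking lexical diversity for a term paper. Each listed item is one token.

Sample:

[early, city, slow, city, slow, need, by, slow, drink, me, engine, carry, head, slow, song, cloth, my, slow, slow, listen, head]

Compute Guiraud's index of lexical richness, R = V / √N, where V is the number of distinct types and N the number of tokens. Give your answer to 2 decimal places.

3.06

N = 21, V = 14.
√N = 4.582576
R = 14 / 4.582576 = 3.06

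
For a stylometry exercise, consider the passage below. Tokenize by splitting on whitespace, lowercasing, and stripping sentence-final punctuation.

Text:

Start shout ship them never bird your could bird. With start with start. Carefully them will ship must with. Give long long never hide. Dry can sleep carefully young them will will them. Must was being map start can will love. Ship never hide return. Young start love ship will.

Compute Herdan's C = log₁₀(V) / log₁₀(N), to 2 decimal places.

0.81

N = 50, V = 24.
log₁₀(V) = 1.380211, log₁₀(N) = 1.698970
C = 1.380211 / 1.698970 = 0.81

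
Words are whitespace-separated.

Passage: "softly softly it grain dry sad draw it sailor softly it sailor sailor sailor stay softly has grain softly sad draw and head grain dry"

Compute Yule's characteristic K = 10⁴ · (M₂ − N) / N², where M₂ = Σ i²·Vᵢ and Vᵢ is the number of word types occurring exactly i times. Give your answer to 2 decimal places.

800.00

Frequencies: softly:5, sailor:4, it:3, grain:3, dry:2, sad:2, draw:2, stay:1, has:1, and:1, head:1
N = 25. Frequency spectrum: V_1=4, V_2=3, V_3=2, V_4=1, V_5=1
M₂ = 1²·4 + 2²·3 + 3²·2 + 4²·1 + 5²·1 = 75
K = 10000 × (75 − 25) / 25² = 800.00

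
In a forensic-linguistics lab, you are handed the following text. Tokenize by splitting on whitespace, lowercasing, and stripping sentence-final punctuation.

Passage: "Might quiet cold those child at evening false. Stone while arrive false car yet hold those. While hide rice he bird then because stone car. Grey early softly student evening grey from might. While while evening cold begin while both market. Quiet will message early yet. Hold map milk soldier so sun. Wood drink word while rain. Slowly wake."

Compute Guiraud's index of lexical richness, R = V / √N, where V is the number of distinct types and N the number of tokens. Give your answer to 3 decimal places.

N = 59, V = 41.
√N = 7.681146
R = 41 / 7.681146 = 5.338

5.338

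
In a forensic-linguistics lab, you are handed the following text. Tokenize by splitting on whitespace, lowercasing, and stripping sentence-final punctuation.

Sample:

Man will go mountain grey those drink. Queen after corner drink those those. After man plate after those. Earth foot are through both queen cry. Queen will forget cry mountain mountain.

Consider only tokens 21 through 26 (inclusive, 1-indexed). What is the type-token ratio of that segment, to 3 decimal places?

0.833

Segment tokens 21–26: are, through, both, queen, cry, queen
Segment N = 6, segment V = 5.
TTR = 5 / 6 = 0.833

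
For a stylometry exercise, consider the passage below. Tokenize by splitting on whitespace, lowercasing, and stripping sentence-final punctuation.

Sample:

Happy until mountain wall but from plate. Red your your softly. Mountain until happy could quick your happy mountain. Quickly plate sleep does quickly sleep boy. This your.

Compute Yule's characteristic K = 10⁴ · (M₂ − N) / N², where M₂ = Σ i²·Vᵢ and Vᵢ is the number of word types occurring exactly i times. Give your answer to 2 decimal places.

Frequencies: your:4, happy:3, mountain:3, until:2, plate:2, quickly:2, sleep:2, wall:1, but:1, from:1, red:1, softly:1, could:1, quick:1, does:1, boy:1, this:1
N = 28. Frequency spectrum: V_1=10, V_2=4, V_3=2, V_4=1
M₂ = 1²·10 + 2²·4 + 3²·2 + 4²·1 = 60
K = 10000 × (60 − 28) / 28² = 408.16

408.16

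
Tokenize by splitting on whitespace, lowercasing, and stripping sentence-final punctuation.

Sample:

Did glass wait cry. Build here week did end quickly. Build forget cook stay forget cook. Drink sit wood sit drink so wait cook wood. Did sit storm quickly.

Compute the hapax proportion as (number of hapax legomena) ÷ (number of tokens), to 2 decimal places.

0.28

Frequencies: did:3, cook:3, sit:3, wait:2, build:2, quickly:2, forget:2, drink:2, wood:2, glass:1, cry:1, here:1, week:1, end:1, stay:1, so:1, storm:1
Hapax count = 8; token count = 29.
Ratio = 8 / 29 = 0.28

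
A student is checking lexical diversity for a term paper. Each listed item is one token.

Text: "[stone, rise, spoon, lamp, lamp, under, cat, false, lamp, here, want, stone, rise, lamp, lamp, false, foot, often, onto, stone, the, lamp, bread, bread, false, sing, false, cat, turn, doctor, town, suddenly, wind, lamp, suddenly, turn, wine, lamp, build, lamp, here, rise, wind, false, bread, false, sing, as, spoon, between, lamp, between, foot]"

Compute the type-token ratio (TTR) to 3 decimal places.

N = 53 tokens, V = 24 types.
TTR = V / N = 24 / 53 = 0.453

0.453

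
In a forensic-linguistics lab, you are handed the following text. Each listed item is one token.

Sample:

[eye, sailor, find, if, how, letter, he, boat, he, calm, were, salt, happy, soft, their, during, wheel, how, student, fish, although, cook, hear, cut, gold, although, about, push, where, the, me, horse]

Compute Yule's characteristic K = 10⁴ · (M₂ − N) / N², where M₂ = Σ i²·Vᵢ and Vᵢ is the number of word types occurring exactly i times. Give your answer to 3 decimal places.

Frequencies: how:2, he:2, although:2, eye:1, sailor:1, find:1, if:1, letter:1, boat:1, calm:1, were:1, salt:1, happy:1, soft:1, their:1, during:1, wheel:1, student:1, fish:1, cook:1, … (9 more, each freq 1)
N = 32. Frequency spectrum: V_1=26, V_2=3
M₂ = 1²·26 + 2²·3 = 38
K = 10000 × (38 − 32) / 32² = 58.594

58.594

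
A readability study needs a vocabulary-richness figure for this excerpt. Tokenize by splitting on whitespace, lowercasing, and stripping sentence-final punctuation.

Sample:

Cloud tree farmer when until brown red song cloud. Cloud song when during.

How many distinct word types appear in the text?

Distinct types: {brown, cloud, during, farmer, red, song, tree, until, when}
V = 9

9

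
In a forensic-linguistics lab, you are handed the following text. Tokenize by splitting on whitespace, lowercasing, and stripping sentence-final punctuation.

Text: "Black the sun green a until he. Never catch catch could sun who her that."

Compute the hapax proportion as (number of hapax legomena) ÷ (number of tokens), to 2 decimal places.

Frequencies: sun:2, catch:2, black:1, the:1, green:1, a:1, until:1, he:1, never:1, could:1, who:1, her:1, that:1
Hapax count = 11; token count = 15.
Ratio = 11 / 15 = 0.73

0.73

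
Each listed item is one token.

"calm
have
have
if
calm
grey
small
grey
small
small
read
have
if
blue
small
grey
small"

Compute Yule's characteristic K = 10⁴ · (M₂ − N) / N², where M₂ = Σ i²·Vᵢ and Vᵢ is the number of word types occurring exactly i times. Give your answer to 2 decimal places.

Frequencies: small:5, have:3, grey:3, calm:2, if:2, read:1, blue:1
N = 17. Frequency spectrum: V_1=2, V_2=2, V_3=2, V_5=1
M₂ = 1²·2 + 2²·2 + 3²·2 + 5²·1 = 53
K = 10000 × (53 − 17) / 17² = 1245.67

1245.67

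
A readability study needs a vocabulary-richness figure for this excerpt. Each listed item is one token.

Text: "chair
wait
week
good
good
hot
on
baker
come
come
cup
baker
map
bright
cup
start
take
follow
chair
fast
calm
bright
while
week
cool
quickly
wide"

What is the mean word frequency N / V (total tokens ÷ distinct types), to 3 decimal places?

1.350

N = 27 tokens, V = 20 types.
Mean frequency = N / V = 27 / 20 = 1.350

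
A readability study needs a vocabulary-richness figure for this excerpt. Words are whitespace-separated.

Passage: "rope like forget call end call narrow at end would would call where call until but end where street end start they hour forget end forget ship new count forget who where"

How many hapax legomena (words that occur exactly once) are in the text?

Frequencies: end:5, forget:4, call:4, where:3, would:2, rope:1, like:1, narrow:1, at:1, until:1, but:1, street:1, start:1, they:1, hour:1, ship:1, new:1, count:1, who:1
Hapax (freq=1): at, but, count, hour, like, narrow, new, rope, ship, start, street, they, until, who

14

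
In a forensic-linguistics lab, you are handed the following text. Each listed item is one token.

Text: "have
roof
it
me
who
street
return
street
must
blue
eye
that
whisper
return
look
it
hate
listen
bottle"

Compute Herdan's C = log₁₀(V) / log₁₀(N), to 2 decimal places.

0.94

N = 19, V = 16.
log₁₀(V) = 1.204120, log₁₀(N) = 1.278754
C = 1.204120 / 1.278754 = 0.94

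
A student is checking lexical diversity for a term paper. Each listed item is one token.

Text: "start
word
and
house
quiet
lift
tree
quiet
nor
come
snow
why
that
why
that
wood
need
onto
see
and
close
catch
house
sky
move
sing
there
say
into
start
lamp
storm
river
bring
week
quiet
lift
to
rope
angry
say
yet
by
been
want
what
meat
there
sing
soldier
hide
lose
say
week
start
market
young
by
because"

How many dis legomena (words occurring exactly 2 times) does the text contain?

Frequencies: start:3, quiet:3, say:3, and:2, house:2, lift:2, why:2, that:2, sing:2, there:2, week:2, by:2, word:1, tree:1, nor:1, come:1, snow:1, wood:1, need:1, onto:1, … (24 more, each freq 1)
Words with frequency 2: and, by, house, lift, sing, that, there, week, why

9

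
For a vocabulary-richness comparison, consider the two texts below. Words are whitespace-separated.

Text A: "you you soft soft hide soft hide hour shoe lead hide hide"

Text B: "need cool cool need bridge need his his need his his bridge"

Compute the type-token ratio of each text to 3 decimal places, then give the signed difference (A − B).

0.167

TTR(A) = 6/12 = 0.500
TTR(B) = 4/12 = 0.333
Difference = 0.500 − 0.333 = 0.167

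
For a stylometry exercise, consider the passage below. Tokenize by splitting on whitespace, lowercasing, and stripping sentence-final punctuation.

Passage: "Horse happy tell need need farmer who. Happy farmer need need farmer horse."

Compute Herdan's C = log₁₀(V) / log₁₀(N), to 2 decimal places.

0.70

N = 13, V = 6.
log₁₀(V) = 0.778151, log₁₀(N) = 1.113943
C = 0.778151 / 1.113943 = 0.70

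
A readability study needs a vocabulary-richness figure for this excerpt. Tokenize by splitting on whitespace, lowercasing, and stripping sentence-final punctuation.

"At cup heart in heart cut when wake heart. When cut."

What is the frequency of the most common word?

3

Frequencies: heart:3, cut:2, when:2, at:1, cup:1, in:1, wake:1
Most common: 'heart' with frequency 3.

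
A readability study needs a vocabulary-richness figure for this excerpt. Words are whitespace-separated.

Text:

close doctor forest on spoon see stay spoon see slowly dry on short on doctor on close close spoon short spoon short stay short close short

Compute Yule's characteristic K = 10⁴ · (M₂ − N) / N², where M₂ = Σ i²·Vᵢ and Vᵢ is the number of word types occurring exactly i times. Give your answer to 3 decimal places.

917.160

Frequencies: short:5, close:4, on:4, spoon:4, doctor:2, see:2, stay:2, forest:1, slowly:1, dry:1
N = 26. Frequency spectrum: V_1=3, V_2=3, V_4=3, V_5=1
M₂ = 1²·3 + 2²·3 + 4²·3 + 5²·1 = 88
K = 10000 × (88 − 26) / 26² = 917.160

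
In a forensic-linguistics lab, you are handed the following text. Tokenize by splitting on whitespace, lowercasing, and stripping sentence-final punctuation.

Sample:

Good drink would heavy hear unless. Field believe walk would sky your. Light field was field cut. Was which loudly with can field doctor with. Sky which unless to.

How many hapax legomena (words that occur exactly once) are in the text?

13

Frequencies: field:4, would:2, unless:2, sky:2, was:2, which:2, with:2, good:1, drink:1, heavy:1, hear:1, believe:1, walk:1, your:1, light:1, cut:1, loudly:1, can:1, doctor:1, to:1
Hapax (freq=1): believe, can, cut, doctor, drink, good, hear, heavy, light, loudly, to, walk, your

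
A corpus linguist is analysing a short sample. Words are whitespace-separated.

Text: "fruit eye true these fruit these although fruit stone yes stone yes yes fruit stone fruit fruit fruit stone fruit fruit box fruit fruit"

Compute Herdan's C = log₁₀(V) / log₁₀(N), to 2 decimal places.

N = 24, V = 8.
log₁₀(V) = 0.903090, log₁₀(N) = 1.380211
C = 0.903090 / 1.380211 = 0.65

0.65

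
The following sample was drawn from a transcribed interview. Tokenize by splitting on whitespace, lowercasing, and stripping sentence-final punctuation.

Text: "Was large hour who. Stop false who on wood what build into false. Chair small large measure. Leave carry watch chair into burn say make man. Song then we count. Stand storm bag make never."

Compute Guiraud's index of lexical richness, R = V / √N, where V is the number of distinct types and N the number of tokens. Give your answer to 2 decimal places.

4.90

N = 35, V = 29.
√N = 5.916080
R = 29 / 5.916080 = 4.90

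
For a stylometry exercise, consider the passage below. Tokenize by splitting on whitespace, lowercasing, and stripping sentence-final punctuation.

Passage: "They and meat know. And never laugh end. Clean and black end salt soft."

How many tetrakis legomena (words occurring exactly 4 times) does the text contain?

Frequencies: and:3, end:2, they:1, meat:1, know:1, never:1, laugh:1, clean:1, black:1, salt:1, soft:1
Words with frequency 4: (none)

0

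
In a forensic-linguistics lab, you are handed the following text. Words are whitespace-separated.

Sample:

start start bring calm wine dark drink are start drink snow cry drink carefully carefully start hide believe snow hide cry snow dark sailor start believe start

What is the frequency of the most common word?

Frequencies: start:6, drink:3, snow:3, dark:2, cry:2, carefully:2, hide:2, believe:2, bring:1, calm:1, wine:1, are:1, sailor:1
Most common: 'start' with frequency 6.

6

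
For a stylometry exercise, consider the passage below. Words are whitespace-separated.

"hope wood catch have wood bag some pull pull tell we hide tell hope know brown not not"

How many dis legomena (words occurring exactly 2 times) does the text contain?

Frequencies: hope:2, wood:2, pull:2, tell:2, not:2, catch:1, have:1, bag:1, some:1, we:1, hide:1, know:1, brown:1
Words with frequency 2: hope, not, pull, tell, wood

5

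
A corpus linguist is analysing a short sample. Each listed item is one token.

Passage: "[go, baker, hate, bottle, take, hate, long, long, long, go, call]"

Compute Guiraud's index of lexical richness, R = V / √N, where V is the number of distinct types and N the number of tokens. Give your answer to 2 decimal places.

N = 11, V = 7.
√N = 3.316625
R = 7 / 3.316625 = 2.11

2.11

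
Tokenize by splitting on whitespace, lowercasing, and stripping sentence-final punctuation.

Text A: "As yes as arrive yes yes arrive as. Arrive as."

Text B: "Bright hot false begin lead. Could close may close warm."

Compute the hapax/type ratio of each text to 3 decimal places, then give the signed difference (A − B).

-0.889

A: hapax=0, V=3, ratio=0.000
B: hapax=8, V=9, ratio=0.889
Difference = 0.000 − 0.889 = -0.889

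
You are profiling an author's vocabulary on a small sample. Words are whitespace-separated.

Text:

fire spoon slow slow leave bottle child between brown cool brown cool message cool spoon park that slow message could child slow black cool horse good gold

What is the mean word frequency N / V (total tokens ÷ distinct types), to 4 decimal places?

1.5882

N = 27 tokens, V = 17 types.
Mean frequency = N / V = 27 / 17 = 1.5882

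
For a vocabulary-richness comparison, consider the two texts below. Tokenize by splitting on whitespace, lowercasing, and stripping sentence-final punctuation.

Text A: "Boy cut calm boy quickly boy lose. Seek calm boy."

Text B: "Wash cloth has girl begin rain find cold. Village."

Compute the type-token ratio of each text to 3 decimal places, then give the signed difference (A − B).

-0.400

TTR(A) = 6/10 = 0.600
TTR(B) = 9/9 = 1.000
Difference = 0.600 − 1.000 = -0.400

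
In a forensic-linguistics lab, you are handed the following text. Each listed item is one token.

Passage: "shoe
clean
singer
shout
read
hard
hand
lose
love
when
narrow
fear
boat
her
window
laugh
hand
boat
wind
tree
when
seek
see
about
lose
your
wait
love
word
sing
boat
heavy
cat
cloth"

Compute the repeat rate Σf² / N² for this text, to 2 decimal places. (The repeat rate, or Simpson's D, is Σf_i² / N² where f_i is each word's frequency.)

0.04

Frequencies: boat:3, hand:2, lose:2, love:2, when:2, shoe:1, clean:1, singer:1, shout:1, read:1, hard:1, narrow:1, fear:1, her:1, window:1, laugh:1, wind:1, tree:1, seek:1, see:1, … (8 more, each freq 1)
Σf² = 48; N² = 1156
Repeat rate = 48 / 1156 = 0.04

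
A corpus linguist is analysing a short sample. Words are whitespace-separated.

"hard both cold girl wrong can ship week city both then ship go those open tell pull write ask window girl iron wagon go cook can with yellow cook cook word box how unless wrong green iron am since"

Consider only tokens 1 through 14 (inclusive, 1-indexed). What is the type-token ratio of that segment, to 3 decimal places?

0.857

Segment tokens 1–14: hard, both, cold, girl, wrong, can, ship, week, city, both, then, ship, go, those
Segment N = 14, segment V = 12.
TTR = 12 / 14 = 0.857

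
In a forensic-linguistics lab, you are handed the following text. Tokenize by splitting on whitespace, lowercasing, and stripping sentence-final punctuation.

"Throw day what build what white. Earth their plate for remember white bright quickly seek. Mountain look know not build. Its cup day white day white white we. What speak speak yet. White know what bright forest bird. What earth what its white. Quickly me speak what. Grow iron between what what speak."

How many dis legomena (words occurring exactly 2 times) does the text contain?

Frequencies: what:9, white:7, speak:4, day:3, build:2, earth:2, bright:2, quickly:2, know:2, its:2, throw:1, their:1, plate:1, for:1, remember:1, seek:1, mountain:1, look:1, not:1, cup:1, … (8 more, each freq 1)
Words with frequency 2: bright, build, earth, its, know, quickly

6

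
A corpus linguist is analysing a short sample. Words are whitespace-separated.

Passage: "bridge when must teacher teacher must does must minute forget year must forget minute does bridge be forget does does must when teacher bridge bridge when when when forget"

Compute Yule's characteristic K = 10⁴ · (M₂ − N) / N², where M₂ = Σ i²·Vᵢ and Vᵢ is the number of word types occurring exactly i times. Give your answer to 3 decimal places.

Frequencies: when:5, must:5, bridge:4, does:4, forget:4, teacher:3, minute:2, year:1, be:1
N = 29. Frequency spectrum: V_1=2, V_2=1, V_3=1, V_4=3, V_5=2
M₂ = 1²·2 + 2²·1 + 3²·1 + 4²·3 + 5²·2 = 113
K = 10000 × (113 − 29) / 29² = 998.811

998.811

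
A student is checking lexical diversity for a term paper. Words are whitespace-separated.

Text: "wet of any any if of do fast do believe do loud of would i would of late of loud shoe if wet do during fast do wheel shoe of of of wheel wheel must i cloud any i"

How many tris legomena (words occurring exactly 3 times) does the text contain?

Frequencies: of:8, do:5, any:3, i:3, wheel:3, wet:2, if:2, fast:2, loud:2, would:2, shoe:2, believe:1, late:1, during:1, must:1, cloud:1
Words with frequency 3: any, i, wheel

3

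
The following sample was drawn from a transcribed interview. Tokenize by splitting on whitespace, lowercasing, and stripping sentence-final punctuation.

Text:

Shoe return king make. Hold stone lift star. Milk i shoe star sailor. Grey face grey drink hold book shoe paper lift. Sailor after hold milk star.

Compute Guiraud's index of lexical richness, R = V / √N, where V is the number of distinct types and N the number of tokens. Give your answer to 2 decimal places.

3.27

N = 27, V = 17.
√N = 5.196152
R = 17 / 5.196152 = 3.27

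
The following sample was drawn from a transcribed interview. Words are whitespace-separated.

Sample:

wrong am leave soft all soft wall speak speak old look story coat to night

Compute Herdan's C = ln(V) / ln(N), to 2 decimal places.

N = 15, V = 13.
ln(V) = 2.564949, ln(N) = 2.708050
C = 2.564949 / 2.708050 = 0.95

0.95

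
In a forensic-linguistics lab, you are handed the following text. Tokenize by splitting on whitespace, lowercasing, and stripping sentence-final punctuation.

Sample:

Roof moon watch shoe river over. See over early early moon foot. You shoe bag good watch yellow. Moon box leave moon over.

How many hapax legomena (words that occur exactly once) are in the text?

10

Frequencies: moon:4, over:3, watch:2, shoe:2, early:2, roof:1, river:1, see:1, foot:1, you:1, bag:1, good:1, yellow:1, box:1, leave:1
Hapax (freq=1): bag, box, foot, good, leave, river, roof, see, yellow, you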